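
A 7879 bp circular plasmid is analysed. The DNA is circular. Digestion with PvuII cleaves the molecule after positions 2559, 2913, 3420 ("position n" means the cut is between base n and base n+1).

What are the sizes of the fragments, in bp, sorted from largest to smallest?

Circular molecule, 3 cuts → 3 fragments:
  2913 − 2559 = 354 bp
  3420 − 2913 = 507 bp
  wrap: 7879 − 3420 + 2559 = 7018 bp
Sorted largest to smallest: 7018, 507, 354 bp.

7018, 507, 354 bp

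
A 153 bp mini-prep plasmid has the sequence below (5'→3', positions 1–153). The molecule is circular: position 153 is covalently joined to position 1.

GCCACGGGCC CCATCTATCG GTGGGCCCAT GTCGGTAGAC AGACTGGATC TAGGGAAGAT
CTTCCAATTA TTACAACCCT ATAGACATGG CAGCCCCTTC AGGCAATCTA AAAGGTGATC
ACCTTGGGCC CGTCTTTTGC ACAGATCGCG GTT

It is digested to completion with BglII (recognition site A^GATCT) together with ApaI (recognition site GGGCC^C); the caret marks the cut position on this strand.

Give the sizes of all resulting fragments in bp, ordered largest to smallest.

The BglII site (AGATCT) starts at position 57.
BglII cuts after the first base of each site, so after position 57.
ApaI sites (GGGCCC) start at positions 6, 23, 126.
ApaI cuts after base 5 of each site (before the last base), so after positions 10, 27, 130.
Combined cut positions: 10, 27, 57, 130.
Circular molecule, 4 cuts → 4 fragments:
  11–27 → 17 bp
  28–57 → 30 bp
  58–130 → 73 bp
  131–153 then 1–10 → 23 + 10 = 33 bp
Sorted largest to smallest: 73, 33, 30, 17 bp.

73, 33, 30, 17 bp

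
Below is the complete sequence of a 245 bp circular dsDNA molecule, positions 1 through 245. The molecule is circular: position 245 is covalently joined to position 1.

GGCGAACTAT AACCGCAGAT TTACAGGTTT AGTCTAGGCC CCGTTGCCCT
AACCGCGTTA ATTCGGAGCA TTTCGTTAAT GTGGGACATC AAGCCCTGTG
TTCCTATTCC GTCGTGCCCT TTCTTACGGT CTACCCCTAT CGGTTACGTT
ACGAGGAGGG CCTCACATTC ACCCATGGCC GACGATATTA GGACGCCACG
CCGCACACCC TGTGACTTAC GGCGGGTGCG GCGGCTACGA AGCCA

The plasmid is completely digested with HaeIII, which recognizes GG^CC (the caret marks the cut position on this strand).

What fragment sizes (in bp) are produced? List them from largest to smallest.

122, 105, 18 bp

HaeIII sites (GGCC) start at positions 37, 159, 177.
HaeIII cuts after base 2 of each site, so after positions 38, 160, 178.
Circular molecule, 3 cuts → 3 fragments:
  39–160 → 122 bp
  161–178 → 18 bp
  179–245 then 1–38 → 67 + 38 = 105 bp
Sorted largest to smallest: 122, 105, 18 bp.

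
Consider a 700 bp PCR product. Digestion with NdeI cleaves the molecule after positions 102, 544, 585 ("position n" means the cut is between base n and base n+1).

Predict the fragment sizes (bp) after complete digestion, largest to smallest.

Linear molecule, 3 cuts → 4 fragments:
  102 − 0 = 102 bp
  544 − 102 = 442 bp
  585 − 544 = 41 bp
  700 − 585 = 115 bp
Sorted largest to smallest: 442, 115, 102, 41 bp.

442, 115, 102, 41 bp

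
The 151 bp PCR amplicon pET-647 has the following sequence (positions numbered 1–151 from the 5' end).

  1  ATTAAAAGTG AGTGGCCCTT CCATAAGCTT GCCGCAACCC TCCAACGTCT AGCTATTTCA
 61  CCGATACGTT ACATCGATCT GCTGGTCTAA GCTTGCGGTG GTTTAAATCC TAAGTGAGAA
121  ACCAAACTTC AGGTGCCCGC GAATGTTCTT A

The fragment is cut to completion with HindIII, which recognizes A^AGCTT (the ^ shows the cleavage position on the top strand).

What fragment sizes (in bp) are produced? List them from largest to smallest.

64, 62, 25 bp

HindIII sites (AAGCTT) start at positions 25, 89.
HindIII cuts after the first base of each site, so after positions 25, 89.
Linear molecule, 2 cuts → 3 fragments:
  1–25 → 25 bp
  26–89 → 64 bp
  90–151 → 62 bp
Sorted largest to smallest: 64, 62, 25 bp.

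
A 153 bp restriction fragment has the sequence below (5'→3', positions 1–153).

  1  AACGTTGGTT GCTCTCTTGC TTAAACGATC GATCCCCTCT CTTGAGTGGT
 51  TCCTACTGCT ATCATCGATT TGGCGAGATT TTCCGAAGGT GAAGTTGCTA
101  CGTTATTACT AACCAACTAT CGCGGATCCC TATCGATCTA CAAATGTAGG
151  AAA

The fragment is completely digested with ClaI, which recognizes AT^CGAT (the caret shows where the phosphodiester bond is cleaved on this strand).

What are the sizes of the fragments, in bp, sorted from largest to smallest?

68, 36, 29, 20 bp

ClaI sites (ATCGAT) start at positions 28, 64, 132.
ClaI cuts after base 2 of each site, so after positions 29, 65, 133.
Linear molecule, 3 cuts → 4 fragments:
  1–29 → 29 bp
  30–65 → 36 bp
  66–133 → 68 bp
  134–153 → 20 bp
Sorted largest to smallest: 68, 36, 29, 20 bp.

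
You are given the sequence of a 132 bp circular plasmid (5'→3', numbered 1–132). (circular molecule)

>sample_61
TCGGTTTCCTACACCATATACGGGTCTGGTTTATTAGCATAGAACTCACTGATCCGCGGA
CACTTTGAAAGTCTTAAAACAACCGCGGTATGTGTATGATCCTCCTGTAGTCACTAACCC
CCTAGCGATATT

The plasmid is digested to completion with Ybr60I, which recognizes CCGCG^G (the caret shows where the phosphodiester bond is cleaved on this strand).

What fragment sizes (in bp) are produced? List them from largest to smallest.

Ybr60I sites (CCGCGG) start at positions 54, 83.
Ybr60I cuts after base 5 of each site (before the last base), so after positions 58, 87.
Circular molecule, 2 cuts → 2 fragments:
  59–87 → 29 bp
  88–132 then 1–58 → 45 + 58 = 103 bp
Sorted largest to smallest: 103, 29 bp.

103, 29 bp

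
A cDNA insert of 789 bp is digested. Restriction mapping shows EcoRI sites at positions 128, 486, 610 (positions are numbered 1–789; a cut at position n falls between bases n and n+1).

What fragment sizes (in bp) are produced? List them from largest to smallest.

358, 179, 128, 124 bp

Linear molecule, 3 cuts → 4 fragments:
  128 − 0 = 128 bp
  486 − 128 = 358 bp
  610 − 486 = 124 bp
  789 − 610 = 179 bp
Sorted largest to smallest: 358, 179, 128, 124 bp.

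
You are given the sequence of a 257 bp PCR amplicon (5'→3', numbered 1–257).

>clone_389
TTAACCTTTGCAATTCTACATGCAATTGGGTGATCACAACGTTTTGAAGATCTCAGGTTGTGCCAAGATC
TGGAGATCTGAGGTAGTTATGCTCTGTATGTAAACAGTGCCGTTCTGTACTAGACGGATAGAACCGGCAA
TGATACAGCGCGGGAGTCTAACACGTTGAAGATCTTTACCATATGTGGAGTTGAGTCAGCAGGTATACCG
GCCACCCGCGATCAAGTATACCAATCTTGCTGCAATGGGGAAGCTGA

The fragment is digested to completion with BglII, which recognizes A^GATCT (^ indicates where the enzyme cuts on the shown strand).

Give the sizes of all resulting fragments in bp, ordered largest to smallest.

BglII sites (AGATCT) start at positions 48, 66, 74, 170.
BglII cuts after the first base of each site, so after positions 48, 66, 74, 170.
Linear molecule, 4 cuts → 5 fragments:
  1–48 → 48 bp
  49–66 → 18 bp
  67–74 → 8 bp
  75–170 → 96 bp
  171–257 → 87 bp
Sorted largest to smallest: 96, 87, 48, 18, 8 bp.

96, 87, 48, 18, 8 bp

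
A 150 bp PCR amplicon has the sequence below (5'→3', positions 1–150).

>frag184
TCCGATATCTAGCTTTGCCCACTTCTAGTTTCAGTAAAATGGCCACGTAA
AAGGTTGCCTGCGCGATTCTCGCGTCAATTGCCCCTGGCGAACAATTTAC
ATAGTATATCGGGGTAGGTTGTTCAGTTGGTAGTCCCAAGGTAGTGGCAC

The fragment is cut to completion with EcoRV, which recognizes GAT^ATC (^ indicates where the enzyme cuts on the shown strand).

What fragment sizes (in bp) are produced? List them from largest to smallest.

The EcoRV site (GATATC) starts at position 4.
EcoRV cuts after base 3 of each site, so after position 6.
Linear molecule, 1 cut → 2 fragments:
  1–6 → 6 bp
  7–150 → 144 bp
Sorted largest to smallest: 144, 6 bp.

144, 6 bp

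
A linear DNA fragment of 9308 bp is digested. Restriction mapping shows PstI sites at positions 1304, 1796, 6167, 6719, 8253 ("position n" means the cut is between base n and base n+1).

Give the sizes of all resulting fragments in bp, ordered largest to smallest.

4371, 1534, 1304, 1055, 552, 492 bp

Linear molecule, 5 cuts → 6 fragments:
  1304 − 0 = 1304 bp
  1796 − 1304 = 492 bp
  6167 − 1796 = 4371 bp
  6719 − 6167 = 552 bp
  8253 − 6719 = 1534 bp
  9308 − 8253 = 1055 bp
Sorted largest to smallest: 4371, 1534, 1304, 1055, 552, 492 bp.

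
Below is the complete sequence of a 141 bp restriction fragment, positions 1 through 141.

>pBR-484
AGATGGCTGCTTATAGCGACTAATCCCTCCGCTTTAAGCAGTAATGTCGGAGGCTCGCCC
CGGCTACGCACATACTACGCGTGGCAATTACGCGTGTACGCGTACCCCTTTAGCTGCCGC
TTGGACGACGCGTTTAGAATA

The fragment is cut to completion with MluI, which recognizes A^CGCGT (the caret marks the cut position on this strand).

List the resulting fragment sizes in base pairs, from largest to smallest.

MluI sites (ACGCGT) start at positions 77, 90, 98, 128.
MluI cuts after the first base of each site, so after positions 77, 90, 98, 128.
Linear molecule, 4 cuts → 5 fragments:
  1–77 → 77 bp
  78–90 → 13 bp
  91–98 → 8 bp
  99–128 → 30 bp
  129–141 → 13 bp
Sorted largest to smallest: 77, 30, 13, 13, 8 bp.

77, 30, 13, 13, 8 bp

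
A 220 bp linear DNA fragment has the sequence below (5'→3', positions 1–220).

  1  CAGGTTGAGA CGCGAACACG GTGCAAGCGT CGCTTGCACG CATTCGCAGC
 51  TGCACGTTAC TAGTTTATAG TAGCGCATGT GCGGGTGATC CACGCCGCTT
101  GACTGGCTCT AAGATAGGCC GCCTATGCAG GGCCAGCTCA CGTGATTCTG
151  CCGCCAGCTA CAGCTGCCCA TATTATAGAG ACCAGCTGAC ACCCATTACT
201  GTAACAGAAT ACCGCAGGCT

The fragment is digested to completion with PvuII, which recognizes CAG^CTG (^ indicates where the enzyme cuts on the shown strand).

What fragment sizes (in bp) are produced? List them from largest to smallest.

114, 49, 35, 22 bp

PvuII sites (CAGCTG) start at positions 47, 161, 183.
PvuII cuts after base 3 of each site, so after positions 49, 163, 185.
Linear molecule, 3 cuts → 4 fragments:
  1–49 → 49 bp
  50–163 → 114 bp
  164–185 → 22 bp
  186–220 → 35 bp
Sorted largest to smallest: 114, 49, 35, 22 bp.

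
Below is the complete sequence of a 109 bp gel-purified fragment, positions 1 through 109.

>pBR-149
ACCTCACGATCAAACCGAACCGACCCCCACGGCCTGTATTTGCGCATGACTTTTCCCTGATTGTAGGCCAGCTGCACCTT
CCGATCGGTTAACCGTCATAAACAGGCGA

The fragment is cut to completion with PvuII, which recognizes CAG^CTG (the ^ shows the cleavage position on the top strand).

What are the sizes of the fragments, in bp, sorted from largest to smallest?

71, 38 bp

The PvuII site (CAGCTG) starts at position 69.
PvuII cuts after base 3 of each site, so after position 71.
Linear molecule, 1 cut → 2 fragments:
  1–71 → 71 bp
  72–109 → 38 bp
Sorted largest to smallest: 71, 38 bp.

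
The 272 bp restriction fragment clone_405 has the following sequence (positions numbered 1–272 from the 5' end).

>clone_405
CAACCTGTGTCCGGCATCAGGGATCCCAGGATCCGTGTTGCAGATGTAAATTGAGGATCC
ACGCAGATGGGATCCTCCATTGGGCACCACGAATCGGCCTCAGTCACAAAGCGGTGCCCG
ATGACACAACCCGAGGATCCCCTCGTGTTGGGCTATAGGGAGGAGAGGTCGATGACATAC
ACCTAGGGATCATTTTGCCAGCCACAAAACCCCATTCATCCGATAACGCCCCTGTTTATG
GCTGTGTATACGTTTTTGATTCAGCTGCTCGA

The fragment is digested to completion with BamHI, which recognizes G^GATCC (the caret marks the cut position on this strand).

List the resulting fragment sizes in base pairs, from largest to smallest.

BamHI sites (GGATCC) start at positions 21, 29, 55, 70, 135.
BamHI cuts after the first base of each site, so after positions 21, 29, 55, 70, 135.
Linear molecule, 5 cuts → 6 fragments:
  1–21 → 21 bp
  22–29 → 8 bp
  30–55 → 26 bp
  56–70 → 15 bp
  71–135 → 65 bp
  136–272 → 137 bp
Sorted largest to smallest: 137, 65, 26, 21, 15, 8 bp.

137, 65, 26, 21, 15, 8 bp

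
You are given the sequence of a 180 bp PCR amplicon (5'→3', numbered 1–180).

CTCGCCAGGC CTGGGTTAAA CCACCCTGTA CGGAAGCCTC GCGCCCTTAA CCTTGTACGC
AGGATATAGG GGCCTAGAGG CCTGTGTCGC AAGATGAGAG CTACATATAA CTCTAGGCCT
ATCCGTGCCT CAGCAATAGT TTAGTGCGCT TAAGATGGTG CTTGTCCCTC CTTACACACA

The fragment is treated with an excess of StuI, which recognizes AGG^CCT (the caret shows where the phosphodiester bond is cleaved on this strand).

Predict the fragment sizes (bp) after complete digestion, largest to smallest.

StuI sites (AGGCCT) start at positions 7, 78, 115.
StuI cuts after base 3 of each site, so after positions 9, 80, 117.
Linear molecule, 3 cuts → 4 fragments:
  1–9 → 9 bp
  10–80 → 71 bp
  81–117 → 37 bp
  118–180 → 63 bp
Sorted largest to smallest: 71, 63, 37, 9 bp.

71, 63, 37, 9 bp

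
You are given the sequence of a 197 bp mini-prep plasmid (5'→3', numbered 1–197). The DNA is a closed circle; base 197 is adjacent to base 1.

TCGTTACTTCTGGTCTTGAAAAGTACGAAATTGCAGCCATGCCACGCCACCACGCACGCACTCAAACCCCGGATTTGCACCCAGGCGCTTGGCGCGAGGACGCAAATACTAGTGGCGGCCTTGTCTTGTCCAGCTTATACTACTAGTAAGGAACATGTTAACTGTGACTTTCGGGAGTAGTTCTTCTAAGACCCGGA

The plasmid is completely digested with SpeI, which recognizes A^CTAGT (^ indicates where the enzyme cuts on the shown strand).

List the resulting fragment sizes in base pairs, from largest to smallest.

SpeI sites (ACTAGT) start at positions 108, 142.
SpeI cuts after the first base of each site, so after positions 108, 142.
Circular molecule, 2 cuts → 2 fragments:
  109–142 → 34 bp
  143–197 then 1–108 → 55 + 108 = 163 bp
Sorted largest to smallest: 163, 34 bp.

163, 34 bp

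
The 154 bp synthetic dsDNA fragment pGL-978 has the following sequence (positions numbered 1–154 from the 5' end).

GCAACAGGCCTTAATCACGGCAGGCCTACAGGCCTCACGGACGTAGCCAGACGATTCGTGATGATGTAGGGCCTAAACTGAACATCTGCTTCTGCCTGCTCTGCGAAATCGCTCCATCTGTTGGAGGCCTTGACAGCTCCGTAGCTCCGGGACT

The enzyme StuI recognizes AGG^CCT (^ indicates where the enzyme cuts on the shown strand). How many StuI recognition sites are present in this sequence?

4

AGGCCT occurs starting at positions 6, 22, 30, 125.
StuI cuts at 4 sites.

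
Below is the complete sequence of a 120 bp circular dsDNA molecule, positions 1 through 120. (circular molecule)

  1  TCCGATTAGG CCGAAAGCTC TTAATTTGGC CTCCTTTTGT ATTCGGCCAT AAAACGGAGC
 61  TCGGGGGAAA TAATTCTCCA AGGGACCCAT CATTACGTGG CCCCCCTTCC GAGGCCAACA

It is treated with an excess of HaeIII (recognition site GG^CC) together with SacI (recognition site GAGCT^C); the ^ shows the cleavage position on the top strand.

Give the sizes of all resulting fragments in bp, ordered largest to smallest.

39, 19, 17, 16, 15, 14 bp

HaeIII sites (GGCC) start at positions 9, 28, 45, 99, 113.
HaeIII cuts after base 2 of each site, so after positions 10, 29, 46, 100, 114.
The SacI site (GAGCTC) starts at position 57.
SacI cuts after base 5 of each site (before the last base), so after position 61.
Combined cut positions: 10, 29, 46, 61, 100, 114.
Circular molecule, 6 cuts → 6 fragments:
  11–29 → 19 bp
  30–46 → 17 bp
  47–61 → 15 bp
  62–100 → 39 bp
  101–114 → 14 bp
  115–120 then 1–10 → 6 + 10 = 16 bp
Sorted largest to smallest: 39, 19, 17, 16, 15, 14 bp.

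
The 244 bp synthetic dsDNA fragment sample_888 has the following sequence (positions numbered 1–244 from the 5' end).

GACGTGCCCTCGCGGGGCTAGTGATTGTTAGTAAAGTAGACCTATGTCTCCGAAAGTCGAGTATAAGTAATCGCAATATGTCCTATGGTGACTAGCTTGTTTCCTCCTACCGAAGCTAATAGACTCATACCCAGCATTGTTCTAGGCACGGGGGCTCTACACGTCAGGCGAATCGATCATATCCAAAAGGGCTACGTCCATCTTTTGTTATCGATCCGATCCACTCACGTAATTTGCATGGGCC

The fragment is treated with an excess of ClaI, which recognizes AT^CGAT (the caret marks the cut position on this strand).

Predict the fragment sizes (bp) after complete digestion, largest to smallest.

173, 38, 33 bp

ClaI sites (ATCGAT) start at positions 172, 210.
ClaI cuts after base 2 of each site, so after positions 173, 211.
Linear molecule, 2 cuts → 3 fragments:
  1–173 → 173 bp
  174–211 → 38 bp
  212–244 → 33 bp
Sorted largest to smallest: 173, 38, 33 bp.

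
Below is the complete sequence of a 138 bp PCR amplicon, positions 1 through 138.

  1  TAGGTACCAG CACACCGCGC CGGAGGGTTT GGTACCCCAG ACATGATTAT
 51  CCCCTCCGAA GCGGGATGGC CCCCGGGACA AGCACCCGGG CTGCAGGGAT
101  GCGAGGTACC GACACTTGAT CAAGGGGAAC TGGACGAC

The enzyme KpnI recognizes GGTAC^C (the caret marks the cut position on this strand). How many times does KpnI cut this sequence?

3

GGTACC occurs starting at positions 3, 31, 105.
KpnI cuts at 3 sites.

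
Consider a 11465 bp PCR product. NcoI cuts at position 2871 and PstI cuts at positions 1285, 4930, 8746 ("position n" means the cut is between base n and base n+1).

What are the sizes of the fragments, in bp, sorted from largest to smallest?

Combined cut positions (sorted): 1285, 2871, 4930, 8746.
Linear molecule, 4 cuts → 5 fragments:
  1285 − 0 = 1285 bp
  2871 − 1285 = 1586 bp
  4930 − 2871 = 2059 bp
  8746 − 4930 = 3816 bp
  11465 − 8746 = 2719 bp
Sorted largest to smallest: 3816, 2719, 2059, 1586, 1285 bp.

3816, 2719, 2059, 1586, 1285 bp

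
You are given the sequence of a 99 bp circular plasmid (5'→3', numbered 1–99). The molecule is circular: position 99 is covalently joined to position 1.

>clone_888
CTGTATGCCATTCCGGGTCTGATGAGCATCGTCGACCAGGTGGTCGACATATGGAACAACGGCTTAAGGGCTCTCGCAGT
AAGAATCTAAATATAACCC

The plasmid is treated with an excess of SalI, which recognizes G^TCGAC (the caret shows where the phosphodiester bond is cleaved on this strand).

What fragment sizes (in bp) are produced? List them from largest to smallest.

87, 12 bp

SalI sites (GTCGAC) start at positions 31, 43.
SalI cuts after the first base of each site, so after positions 31, 43.
Circular molecule, 2 cuts → 2 fragments:
  32–43 → 12 bp
  44–99 then 1–31 → 56 + 31 = 87 bp
Sorted largest to smallest: 87, 12 bp.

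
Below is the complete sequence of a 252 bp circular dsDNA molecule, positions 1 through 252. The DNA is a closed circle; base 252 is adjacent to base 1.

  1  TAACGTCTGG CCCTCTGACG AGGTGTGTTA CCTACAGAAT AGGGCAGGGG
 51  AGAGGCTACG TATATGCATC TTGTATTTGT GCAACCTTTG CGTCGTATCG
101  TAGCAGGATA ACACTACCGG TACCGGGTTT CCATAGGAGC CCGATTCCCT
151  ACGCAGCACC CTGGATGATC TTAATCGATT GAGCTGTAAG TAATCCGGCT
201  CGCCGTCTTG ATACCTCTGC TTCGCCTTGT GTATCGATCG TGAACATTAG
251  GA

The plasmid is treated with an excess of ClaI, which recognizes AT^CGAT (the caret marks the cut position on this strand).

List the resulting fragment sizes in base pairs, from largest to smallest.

ClaI sites (ATCGAT) start at positions 174, 233.
ClaI cuts after base 2 of each site, so after positions 175, 234.
Circular molecule, 2 cuts → 2 fragments:
  176–234 → 59 bp
  235–252 then 1–175 → 18 + 175 = 193 bp
Sorted largest to smallest: 193, 59 bp.

193, 59 bp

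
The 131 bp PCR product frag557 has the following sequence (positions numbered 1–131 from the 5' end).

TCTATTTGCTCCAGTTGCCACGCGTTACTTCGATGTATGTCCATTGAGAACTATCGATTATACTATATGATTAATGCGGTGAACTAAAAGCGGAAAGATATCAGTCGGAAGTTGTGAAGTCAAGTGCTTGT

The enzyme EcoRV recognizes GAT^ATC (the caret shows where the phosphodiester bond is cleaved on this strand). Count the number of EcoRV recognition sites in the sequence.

GATATC occurs starting at position 97.
EcoRV cuts at 1 site.

1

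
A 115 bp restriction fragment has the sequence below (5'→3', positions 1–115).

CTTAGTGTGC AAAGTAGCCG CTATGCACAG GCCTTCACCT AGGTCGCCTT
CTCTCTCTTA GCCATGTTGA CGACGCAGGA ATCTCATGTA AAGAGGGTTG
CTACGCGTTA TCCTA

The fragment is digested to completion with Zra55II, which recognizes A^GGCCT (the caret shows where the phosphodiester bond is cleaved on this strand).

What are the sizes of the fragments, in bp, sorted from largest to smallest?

The Zra55II site (AGGCCT) starts at position 29.
Zra55II cuts after the first base of each site, so after position 29.
Linear molecule, 1 cut → 2 fragments:
  1–29 → 29 bp
  30–115 → 86 bp
Sorted largest to smallest: 86, 29 bp.

86, 29 bp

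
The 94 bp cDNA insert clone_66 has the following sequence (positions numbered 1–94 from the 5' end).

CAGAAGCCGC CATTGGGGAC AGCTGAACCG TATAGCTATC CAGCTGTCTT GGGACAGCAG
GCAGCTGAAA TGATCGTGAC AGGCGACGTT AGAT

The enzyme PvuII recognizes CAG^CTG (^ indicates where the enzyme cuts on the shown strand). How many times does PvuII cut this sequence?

3

CAGCTG occurs starting at positions 20, 41, 62.
PvuII cuts at 3 sites.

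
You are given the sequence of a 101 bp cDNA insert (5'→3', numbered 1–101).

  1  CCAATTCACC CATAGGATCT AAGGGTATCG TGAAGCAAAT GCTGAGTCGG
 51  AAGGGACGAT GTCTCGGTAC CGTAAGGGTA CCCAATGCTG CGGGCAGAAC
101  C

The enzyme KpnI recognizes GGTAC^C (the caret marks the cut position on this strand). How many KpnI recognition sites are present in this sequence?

2

GGTACC occurs starting at positions 66, 77.
KpnI cuts at 2 sites.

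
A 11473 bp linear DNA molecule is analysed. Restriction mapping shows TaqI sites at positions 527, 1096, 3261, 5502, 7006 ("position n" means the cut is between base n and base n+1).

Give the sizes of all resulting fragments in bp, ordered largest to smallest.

4467, 2241, 2165, 1504, 569, 527 bp

Linear molecule, 5 cuts → 6 fragments:
  527 − 0 = 527 bp
  1096 − 527 = 569 bp
  3261 − 1096 = 2165 bp
  5502 − 3261 = 2241 bp
  7006 − 5502 = 1504 bp
  11473 − 7006 = 4467 bp
Sorted largest to smallest: 4467, 2241, 2165, 1504, 569, 527 bp.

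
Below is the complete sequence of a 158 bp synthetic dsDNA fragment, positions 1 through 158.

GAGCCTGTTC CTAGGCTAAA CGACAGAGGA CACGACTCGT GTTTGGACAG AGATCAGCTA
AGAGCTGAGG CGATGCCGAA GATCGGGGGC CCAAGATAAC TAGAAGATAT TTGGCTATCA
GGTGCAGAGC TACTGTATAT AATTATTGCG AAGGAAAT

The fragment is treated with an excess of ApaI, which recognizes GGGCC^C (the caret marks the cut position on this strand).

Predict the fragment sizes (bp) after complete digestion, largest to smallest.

91, 67 bp

The ApaI site (GGGCCC) starts at position 87.
ApaI cuts after base 5 of each site (before the last base), so after position 91.
Linear molecule, 1 cut → 2 fragments:
  1–91 → 91 bp
  92–158 → 67 bp
Sorted largest to smallest: 91, 67 bp.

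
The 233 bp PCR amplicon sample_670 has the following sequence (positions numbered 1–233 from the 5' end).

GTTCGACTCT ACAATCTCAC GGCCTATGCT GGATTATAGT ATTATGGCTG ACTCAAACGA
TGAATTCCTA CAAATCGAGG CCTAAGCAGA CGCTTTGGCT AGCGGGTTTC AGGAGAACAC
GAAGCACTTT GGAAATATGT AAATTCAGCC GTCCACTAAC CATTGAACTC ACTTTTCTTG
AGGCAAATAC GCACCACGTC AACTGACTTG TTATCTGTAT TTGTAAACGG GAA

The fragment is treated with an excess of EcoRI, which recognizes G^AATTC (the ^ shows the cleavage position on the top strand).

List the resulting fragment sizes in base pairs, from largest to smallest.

171, 62 bp

The EcoRI site (GAATTC) starts at position 62.
EcoRI cuts after the first base of each site, so after position 62.
Linear molecule, 1 cut → 2 fragments:
  1–62 → 62 bp
  63–233 → 171 bp
Sorted largest to smallest: 171, 62 bp.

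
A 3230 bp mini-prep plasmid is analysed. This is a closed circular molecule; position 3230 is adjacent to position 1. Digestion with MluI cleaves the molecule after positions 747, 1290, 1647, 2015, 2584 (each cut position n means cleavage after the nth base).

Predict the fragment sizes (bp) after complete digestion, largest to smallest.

1393, 569, 543, 368, 357 bp

Circular molecule, 5 cuts → 5 fragments:
  1290 − 747 = 543 bp
  1647 − 1290 = 357 bp
  2015 − 1647 = 368 bp
  2584 − 2015 = 569 bp
  wrap: 3230 − 2584 + 747 = 1393 bp
Sorted largest to smallest: 1393, 569, 543, 368, 357 bp.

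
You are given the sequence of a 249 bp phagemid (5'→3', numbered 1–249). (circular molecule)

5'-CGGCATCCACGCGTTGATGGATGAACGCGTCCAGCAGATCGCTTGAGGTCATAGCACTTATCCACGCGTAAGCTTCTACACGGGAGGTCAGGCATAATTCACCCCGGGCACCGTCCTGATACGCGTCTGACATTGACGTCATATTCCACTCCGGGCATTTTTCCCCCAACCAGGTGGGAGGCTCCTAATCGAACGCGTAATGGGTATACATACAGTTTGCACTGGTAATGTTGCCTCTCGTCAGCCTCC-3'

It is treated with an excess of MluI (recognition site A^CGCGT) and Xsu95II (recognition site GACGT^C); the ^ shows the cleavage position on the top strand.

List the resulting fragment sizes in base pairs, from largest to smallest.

65, 57, 54, 39, 18, 16 bp

MluI sites (ACGCGT) start at positions 9, 25, 64, 121, 193.
MluI cuts after the first base of each site, so after positions 9, 25, 64, 121, 193.
The Xsu95II site (GACGTC) starts at position 135.
Xsu95II cuts after base 5 of each site (before the last base), so after position 139.
Combined cut positions: 9, 25, 64, 121, 139, 193.
Circular molecule, 6 cuts → 6 fragments:
  10–25 → 16 bp
  26–64 → 39 bp
  65–121 → 57 bp
  122–139 → 18 bp
  140–193 → 54 bp
  194–249 then 1–9 → 56 + 9 = 65 bp
Sorted largest to smallest: 65, 57, 54, 39, 18, 16 bp.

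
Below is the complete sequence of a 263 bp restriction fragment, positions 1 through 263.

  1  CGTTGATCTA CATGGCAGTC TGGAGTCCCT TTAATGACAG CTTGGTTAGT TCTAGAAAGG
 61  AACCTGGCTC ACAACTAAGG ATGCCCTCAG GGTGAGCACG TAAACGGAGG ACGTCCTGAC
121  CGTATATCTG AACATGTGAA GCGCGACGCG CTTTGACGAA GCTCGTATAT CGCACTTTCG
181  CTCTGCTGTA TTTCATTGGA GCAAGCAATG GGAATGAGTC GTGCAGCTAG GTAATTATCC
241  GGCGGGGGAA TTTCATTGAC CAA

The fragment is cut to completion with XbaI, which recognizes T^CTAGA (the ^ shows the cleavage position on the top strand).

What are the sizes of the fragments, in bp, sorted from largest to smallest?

The XbaI site (TCTAGA) starts at position 51.
XbaI cuts after the first base of each site, so after position 51.
Linear molecule, 1 cut → 2 fragments:
  1–51 → 51 bp
  52–263 → 212 bp
Sorted largest to smallest: 212, 51 bp.

212, 51 bp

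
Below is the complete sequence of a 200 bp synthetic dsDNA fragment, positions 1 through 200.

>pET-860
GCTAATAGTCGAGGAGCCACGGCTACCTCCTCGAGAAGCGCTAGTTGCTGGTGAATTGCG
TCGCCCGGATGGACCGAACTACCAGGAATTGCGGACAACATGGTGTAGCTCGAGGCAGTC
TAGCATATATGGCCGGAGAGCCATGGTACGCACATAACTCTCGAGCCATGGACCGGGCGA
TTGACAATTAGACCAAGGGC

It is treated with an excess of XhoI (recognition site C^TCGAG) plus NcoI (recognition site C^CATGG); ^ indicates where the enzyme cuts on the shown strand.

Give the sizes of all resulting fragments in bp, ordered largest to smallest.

79, 34, 32, 30, 19, 6 bp

XhoI sites (CTCGAG) start at positions 30, 109, 160.
XhoI cuts after the first base of each site, so after positions 30, 109, 160.
NcoI sites (CCATGG) start at positions 141, 166.
NcoI cuts after the first base of each site, so after positions 141, 166.
Combined cut positions: 30, 109, 141, 160, 166.
Linear molecule, 5 cuts → 6 fragments:
  1–30 → 30 bp
  31–109 → 79 bp
  110–141 → 32 bp
  142–160 → 19 bp
  161–166 → 6 bp
  167–200 → 34 bp
Sorted largest to smallest: 79, 34, 32, 30, 19, 6 bp.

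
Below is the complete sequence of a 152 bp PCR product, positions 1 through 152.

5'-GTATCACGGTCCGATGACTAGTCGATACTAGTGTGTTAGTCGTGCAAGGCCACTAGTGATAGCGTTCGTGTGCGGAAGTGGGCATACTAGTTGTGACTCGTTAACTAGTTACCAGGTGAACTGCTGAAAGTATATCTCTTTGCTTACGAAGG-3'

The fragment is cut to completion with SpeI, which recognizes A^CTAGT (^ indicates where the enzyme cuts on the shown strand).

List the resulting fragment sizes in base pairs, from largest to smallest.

48, 34, 25, 18, 17, 10 bp

SpeI sites (ACTAGT) start at positions 17, 27, 52, 86, 104.
SpeI cuts after the first base of each site, so after positions 17, 27, 52, 86, 104.
Linear molecule, 5 cuts → 6 fragments:
  1–17 → 17 bp
  18–27 → 10 bp
  28–52 → 25 bp
  53–86 → 34 bp
  87–104 → 18 bp
  105–152 → 48 bp
Sorted largest to smallest: 48, 34, 25, 18, 17, 10 bp.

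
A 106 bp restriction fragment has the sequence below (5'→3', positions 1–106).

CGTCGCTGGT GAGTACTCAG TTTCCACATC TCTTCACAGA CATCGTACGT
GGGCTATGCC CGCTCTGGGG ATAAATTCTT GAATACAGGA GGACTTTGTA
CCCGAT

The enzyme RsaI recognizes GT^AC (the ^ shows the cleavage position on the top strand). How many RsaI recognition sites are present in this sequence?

3

GTAC occurs starting at positions 13, 45, 98.
RsaI cuts at 3 sites.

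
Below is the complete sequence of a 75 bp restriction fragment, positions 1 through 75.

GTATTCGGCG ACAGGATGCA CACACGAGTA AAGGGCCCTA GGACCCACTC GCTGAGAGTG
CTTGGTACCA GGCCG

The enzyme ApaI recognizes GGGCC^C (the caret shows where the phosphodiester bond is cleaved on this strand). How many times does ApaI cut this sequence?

GGGCCC occurs starting at position 33.
ApaI cuts at 1 site.

1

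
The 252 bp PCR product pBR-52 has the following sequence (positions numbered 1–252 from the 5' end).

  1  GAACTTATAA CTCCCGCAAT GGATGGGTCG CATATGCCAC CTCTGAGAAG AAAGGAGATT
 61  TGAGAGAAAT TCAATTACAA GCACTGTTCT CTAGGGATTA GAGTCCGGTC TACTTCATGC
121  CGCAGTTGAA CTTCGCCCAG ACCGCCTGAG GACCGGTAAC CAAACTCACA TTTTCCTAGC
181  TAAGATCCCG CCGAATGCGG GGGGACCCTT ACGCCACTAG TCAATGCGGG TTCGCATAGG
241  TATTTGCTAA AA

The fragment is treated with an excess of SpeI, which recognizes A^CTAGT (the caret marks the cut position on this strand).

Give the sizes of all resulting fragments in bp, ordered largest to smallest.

216, 36 bp

The SpeI site (ACTAGT) starts at position 216.
SpeI cuts after the first base of each site, so after position 216.
Linear molecule, 1 cut → 2 fragments:
  1–216 → 216 bp
  217–252 → 36 bp
Sorted largest to smallest: 216, 36 bp.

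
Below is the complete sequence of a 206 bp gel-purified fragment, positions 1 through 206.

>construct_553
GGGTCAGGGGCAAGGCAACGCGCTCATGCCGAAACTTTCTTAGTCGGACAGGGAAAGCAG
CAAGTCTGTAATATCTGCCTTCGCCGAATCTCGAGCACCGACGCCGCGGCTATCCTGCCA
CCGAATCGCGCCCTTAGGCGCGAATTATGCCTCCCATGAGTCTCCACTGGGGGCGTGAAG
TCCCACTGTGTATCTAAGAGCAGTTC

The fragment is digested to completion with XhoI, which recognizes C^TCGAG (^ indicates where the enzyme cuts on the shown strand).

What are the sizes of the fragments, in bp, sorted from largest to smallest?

The XhoI site (CTCGAG) starts at position 90.
XhoI cuts after the first base of each site, so after position 90.
Linear molecule, 1 cut → 2 fragments:
  1–90 → 90 bp
  91–206 → 116 bp
Sorted largest to smallest: 116, 90 bp.

116, 90 bp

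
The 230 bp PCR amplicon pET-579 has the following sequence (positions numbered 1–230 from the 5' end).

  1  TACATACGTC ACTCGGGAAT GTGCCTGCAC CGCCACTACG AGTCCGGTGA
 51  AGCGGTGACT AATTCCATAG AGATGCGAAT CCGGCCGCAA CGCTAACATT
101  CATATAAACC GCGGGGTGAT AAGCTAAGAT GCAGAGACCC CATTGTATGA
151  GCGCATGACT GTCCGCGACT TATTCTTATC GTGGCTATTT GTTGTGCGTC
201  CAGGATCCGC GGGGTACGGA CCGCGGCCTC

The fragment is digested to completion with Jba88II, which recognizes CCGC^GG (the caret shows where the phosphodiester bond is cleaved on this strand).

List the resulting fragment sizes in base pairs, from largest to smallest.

Jba88II sites (CCGCGG) start at positions 109, 207, 221.
Jba88II cuts after base 4 of each site, so after positions 112, 210, 224.
Linear molecule, 3 cuts → 4 fragments:
  1–112 → 112 bp
  113–210 → 98 bp
  211–224 → 14 bp
  225–230 → 6 bp
Sorted largest to smallest: 112, 98, 14, 6 bp.

112, 98, 14, 6 bp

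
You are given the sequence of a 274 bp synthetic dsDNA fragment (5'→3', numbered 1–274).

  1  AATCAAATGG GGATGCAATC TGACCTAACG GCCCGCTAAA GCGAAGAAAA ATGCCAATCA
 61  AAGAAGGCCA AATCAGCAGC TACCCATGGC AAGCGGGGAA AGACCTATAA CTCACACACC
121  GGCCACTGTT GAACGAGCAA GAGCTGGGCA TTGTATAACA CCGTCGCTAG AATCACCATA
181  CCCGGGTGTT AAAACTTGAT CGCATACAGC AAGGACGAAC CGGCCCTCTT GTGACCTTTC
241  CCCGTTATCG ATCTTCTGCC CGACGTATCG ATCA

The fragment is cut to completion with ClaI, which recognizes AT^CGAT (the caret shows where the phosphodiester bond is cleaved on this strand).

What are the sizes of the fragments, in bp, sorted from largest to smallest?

248, 20, 6 bp

ClaI sites (ATCGAT) start at positions 247, 267.
ClaI cuts after base 2 of each site, so after positions 248, 268.
Linear molecule, 2 cuts → 3 fragments:
  1–248 → 248 bp
  249–268 → 20 bp
  269–274 → 6 bp
Sorted largest to smallest: 248, 20, 6 bp.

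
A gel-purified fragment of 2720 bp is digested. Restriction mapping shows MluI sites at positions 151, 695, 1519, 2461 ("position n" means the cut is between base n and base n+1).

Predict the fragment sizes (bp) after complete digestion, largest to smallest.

942, 824, 544, 259, 151 bp

Linear molecule, 4 cuts → 5 fragments:
  151 − 0 = 151 bp
  695 − 151 = 544 bp
  1519 − 695 = 824 bp
  2461 − 1519 = 942 bp
  2720 − 2461 = 259 bp
Sorted largest to smallest: 942, 824, 544, 259, 151 bp.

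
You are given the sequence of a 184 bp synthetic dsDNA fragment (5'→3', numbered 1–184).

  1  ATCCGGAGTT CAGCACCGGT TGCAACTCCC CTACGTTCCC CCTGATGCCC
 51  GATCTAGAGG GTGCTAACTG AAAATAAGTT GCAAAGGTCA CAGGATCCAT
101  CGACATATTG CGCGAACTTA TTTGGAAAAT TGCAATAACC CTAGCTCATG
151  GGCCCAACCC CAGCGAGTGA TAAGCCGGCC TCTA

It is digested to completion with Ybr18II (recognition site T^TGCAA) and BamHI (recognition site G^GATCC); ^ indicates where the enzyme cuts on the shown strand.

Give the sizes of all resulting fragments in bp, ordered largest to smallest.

Ybr18II sites (TTGCAA) start at positions 20, 79, 130.
Ybr18II cuts after the first base of each site, so after positions 20, 79, 130.
The BamHI site (GGATCC) starts at position 93.
BamHI cuts after the first base of each site, so after position 93.
Combined cut positions: 20, 79, 93, 130.
Linear molecule, 4 cuts → 5 fragments:
  1–20 → 20 bp
  21–79 → 59 bp
  80–93 → 14 bp
  94–130 → 37 bp
  131–184 → 54 bp
Sorted largest to smallest: 59, 54, 37, 20, 14 bp.

59, 54, 37, 20, 14 bp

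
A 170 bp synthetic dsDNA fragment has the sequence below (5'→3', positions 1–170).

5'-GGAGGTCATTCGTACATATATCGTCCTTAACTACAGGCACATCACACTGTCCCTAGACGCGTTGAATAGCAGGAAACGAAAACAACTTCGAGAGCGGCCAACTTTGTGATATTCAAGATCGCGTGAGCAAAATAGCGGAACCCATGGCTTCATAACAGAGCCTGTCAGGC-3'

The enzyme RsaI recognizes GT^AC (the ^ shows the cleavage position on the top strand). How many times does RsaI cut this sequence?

1

GTAC occurs starting at position 12.
RsaI cuts at 1 site.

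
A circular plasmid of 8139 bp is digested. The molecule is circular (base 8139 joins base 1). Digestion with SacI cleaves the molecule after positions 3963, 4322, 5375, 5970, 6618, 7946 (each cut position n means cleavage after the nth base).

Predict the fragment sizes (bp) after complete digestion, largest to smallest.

4156, 1328, 1053, 648, 595, 359 bp

Circular molecule, 6 cuts → 6 fragments:
  4322 − 3963 = 359 bp
  5375 − 4322 = 1053 bp
  5970 − 5375 = 595 bp
  6618 − 5970 = 648 bp
  7946 − 6618 = 1328 bp
  wrap: 8139 − 7946 + 3963 = 4156 bp
Sorted largest to smallest: 4156, 1328, 1053, 648, 595, 359 bp.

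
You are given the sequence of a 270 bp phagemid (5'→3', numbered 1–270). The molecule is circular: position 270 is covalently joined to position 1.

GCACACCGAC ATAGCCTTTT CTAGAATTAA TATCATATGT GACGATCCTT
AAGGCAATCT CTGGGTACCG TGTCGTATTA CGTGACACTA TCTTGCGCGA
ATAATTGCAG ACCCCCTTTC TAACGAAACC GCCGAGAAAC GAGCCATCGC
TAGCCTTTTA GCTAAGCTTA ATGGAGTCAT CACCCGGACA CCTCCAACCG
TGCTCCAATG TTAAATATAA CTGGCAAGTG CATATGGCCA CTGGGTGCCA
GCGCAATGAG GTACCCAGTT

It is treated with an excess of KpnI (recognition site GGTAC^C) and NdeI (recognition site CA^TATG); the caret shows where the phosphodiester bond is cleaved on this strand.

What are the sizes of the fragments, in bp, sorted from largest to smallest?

KpnI sites (GGTACC) start at positions 64, 260.
KpnI cuts after base 5 of each site (before the last base), so after positions 68, 264.
NdeI sites (CATATG) start at positions 34, 231.
NdeI cuts after base 2 of each site, so after positions 35, 232.
Combined cut positions: 35, 68, 232, 264.
Circular molecule, 4 cuts → 4 fragments:
  36–68 → 33 bp
  69–232 → 164 bp
  233–264 → 32 bp
  265–270 then 1–35 → 6 + 35 = 41 bp
Sorted largest to smallest: 164, 41, 33, 32 bp.

164, 41, 33, 32 bp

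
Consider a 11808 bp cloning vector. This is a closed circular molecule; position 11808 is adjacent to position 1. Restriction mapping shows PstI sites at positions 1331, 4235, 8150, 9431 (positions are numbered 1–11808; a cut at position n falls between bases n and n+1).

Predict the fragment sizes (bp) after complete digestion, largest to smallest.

3915, 3708, 2904, 1281 bp

Circular molecule, 4 cuts → 4 fragments:
  4235 − 1331 = 2904 bp
  8150 − 4235 = 3915 bp
  9431 − 8150 = 1281 bp
  wrap: 11808 − 9431 + 1331 = 3708 bp
Sorted largest to smallest: 3915, 3708, 2904, 1281 bp.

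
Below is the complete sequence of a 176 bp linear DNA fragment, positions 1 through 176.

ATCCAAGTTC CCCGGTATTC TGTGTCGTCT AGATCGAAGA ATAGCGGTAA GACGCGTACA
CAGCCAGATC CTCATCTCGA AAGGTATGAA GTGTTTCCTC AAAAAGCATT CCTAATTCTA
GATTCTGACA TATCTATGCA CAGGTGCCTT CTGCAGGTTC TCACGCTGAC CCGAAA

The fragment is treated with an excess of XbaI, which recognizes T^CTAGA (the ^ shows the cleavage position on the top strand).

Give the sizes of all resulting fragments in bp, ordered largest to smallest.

89, 59, 28 bp

XbaI sites (TCTAGA) start at positions 28, 117.
XbaI cuts after the first base of each site, so after positions 28, 117.
Linear molecule, 2 cuts → 3 fragments:
  1–28 → 28 bp
  29–117 → 89 bp
  118–176 → 59 bp
Sorted largest to smallest: 89, 59, 28 bp.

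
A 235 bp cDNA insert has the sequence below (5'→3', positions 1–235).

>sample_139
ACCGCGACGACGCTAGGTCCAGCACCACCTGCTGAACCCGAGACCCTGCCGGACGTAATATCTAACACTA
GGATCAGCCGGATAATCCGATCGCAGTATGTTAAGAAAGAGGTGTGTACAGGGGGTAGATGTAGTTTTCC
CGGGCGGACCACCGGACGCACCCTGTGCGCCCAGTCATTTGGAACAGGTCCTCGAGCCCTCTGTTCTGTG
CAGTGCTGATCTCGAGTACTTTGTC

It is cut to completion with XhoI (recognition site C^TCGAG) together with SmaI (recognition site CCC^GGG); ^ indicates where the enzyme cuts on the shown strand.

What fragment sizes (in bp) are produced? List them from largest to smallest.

XhoI sites (CTCGAG) start at positions 191, 221.
XhoI cuts after the first base of each site, so after positions 191, 221.
The SmaI site (CCCGGG) starts at position 139.
SmaI cuts after base 3 of each site, so after position 141.
Combined cut positions: 141, 191, 221.
Linear molecule, 3 cuts → 4 fragments:
  1–141 → 141 bp
  142–191 → 50 bp
  192–221 → 30 bp
  222–235 → 14 bp
Sorted largest to smallest: 141, 50, 30, 14 bp.

141, 50, 30, 14 bp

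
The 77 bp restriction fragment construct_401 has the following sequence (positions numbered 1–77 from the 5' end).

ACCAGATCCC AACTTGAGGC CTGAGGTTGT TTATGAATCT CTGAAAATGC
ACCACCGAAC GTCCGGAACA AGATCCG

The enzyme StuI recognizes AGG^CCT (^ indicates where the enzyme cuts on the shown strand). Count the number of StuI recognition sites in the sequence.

1

AGGCCT occurs starting at position 17.
StuI cuts at 1 site.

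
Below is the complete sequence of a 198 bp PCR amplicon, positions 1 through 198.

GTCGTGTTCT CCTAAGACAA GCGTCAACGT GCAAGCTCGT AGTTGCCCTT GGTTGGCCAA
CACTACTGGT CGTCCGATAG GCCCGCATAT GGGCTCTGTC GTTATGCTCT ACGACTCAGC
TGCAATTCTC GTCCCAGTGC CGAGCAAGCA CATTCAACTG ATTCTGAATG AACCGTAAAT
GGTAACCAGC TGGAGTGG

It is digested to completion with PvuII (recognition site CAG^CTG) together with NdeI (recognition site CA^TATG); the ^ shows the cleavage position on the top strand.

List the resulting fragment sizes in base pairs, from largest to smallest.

87, 70, 32, 9 bp

PvuII sites (CAGCTG) start at positions 117, 187.
PvuII cuts after base 3 of each site, so after positions 119, 189.
The NdeI site (CATATG) starts at position 86.
NdeI cuts after base 2 of each site, so after position 87.
Combined cut positions: 87, 119, 189.
Linear molecule, 3 cuts → 4 fragments:
  1–87 → 87 bp
  88–119 → 32 bp
  120–189 → 70 bp
  190–198 → 9 bp
Sorted largest to smallest: 87, 70, 32, 9 bp.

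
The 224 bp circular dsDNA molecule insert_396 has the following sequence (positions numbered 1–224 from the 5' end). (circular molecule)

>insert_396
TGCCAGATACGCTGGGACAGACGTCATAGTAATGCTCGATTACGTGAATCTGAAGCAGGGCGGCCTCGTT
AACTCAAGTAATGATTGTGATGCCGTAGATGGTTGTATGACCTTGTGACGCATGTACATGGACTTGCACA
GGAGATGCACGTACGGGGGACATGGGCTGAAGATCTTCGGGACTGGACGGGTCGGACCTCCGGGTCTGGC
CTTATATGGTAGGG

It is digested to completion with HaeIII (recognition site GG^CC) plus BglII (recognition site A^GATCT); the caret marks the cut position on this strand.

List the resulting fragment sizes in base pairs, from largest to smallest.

HaeIII sites (GGCC) start at positions 62, 208.
HaeIII cuts after base 2 of each site, so after positions 63, 209.
The BglII site (AGATCT) starts at position 171.
BglII cuts after the first base of each site, so after position 171.
Combined cut positions: 63, 171, 209.
Circular molecule, 3 cuts → 3 fragments:
  64–171 → 108 bp
  172–209 → 38 bp
  210–224 then 1–63 → 15 + 63 = 78 bp
Sorted largest to smallest: 108, 78, 38 bp.

108, 78, 38 bp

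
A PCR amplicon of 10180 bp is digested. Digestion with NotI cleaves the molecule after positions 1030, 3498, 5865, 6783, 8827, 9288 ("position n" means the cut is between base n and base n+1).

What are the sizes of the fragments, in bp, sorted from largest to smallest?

Linear molecule, 6 cuts → 7 fragments:
  1030 − 0 = 1030 bp
  3498 − 1030 = 2468 bp
  5865 − 3498 = 2367 bp
  6783 − 5865 = 918 bp
  8827 − 6783 = 2044 bp
  9288 − 8827 = 461 bp
  10180 − 9288 = 892 bp
Sorted largest to smallest: 2468, 2367, 2044, 1030, 918, 892, 461 bp.

2468, 2367, 2044, 1030, 918, 892, 461 bp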